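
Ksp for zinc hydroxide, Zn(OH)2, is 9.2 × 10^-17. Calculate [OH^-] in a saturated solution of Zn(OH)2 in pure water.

Zn(OH)2(s) <=> Zn^2+(aq) + 2 OH^-(aq)
Ksp = [Zn^2+][OH^-]^2
Let s = molar solubility. Then [Zn^2+] = s and [OH^-] = 2s.
Ksp = s(2s)^2 = 4s^3
s = (9.2 × 10^-17 / 4)^(1/3) = 2.84 × 10^-6 M
[OH^-] = 2s = 5.7 × 10^-6 M

5.7e-6 M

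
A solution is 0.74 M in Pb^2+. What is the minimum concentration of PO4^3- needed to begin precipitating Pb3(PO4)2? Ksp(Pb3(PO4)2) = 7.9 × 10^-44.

Pb3(PO4)2(s) <=> 3 Pb^2+ + 2 PO4^3-
Ksp = [Pb^2+]^3[PO4^3-]^2
Precipitation begins when Q = Ksp. With [Pb^2+] = 0.74 M:
7.9 × 10^-44 = (0.74)^3 × [PO4^3-]^2
[PO4^3-] = (7.9 × 10^-44 / 4.05 × 10^-1)^(1/2) = 4.4 × 10^-22 M

4.4 × 10^-22 M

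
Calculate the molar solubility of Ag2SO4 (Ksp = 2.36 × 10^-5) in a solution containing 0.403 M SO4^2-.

Ag2SO4(s) <=> 2 Ag^+ + SO4^2-
Ksp = [Ag^+]^2[SO4^2-]
Let s be the molar solubility in this solution. [Ag^+] = 2s, [SO4^2-] = 0.403 + s ≈ 0.403 (common-ion effect: SO4^2- is already 0.403 M).
Ksp ≈ (2s)^2 × 0.403
s = 3.83 × 10^-3 M
Check: s = 3.8 × 10^-3 ≪ 0.403, so the approximation is valid.

s ≈ 3.83 × 10^-3 M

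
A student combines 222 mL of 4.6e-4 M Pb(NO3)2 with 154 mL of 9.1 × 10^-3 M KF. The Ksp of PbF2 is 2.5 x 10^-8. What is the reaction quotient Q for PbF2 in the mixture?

Q ≈ 3.8 × 10^-9

Total volume = 222 + 154 = 376 mL.
[Pb^2+] = 4.6 x 10^-4 × (222/376) = 2.72 × 10^-4 M
[F^-] = 9.1 × 10^-3 × (154/376) = 3.73 x 10^-3 M
PbF2(s) <=> Pb^2+ + 2 F^-, so Q = [Pb^2+][F^-]^2
Q = (2.72 x 10^-4)(3.73 × 10^-3)^2 = 3.8 × 10^-9
Q < Ksp, so no precipitate of PbF2 forms.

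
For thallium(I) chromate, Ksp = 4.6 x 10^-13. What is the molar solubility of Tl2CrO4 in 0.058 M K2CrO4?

Tl2CrO4(s) ⇌ 2 Tl^+ + CrO4^2-
Ksp = [Tl^+]^2[CrO4^2-]
If s mol/L dissolves here, [Tl^+] = 2s, [CrO4^2-] = 0.058 + s ≈ 0.058 (Ksp is small, so little additional dissolves).
Ksp ≈ (2s)^2 × 0.058
s = 1.4 × 10^-6 M
Check: s = 1.4 × 10^-6 ≪ 0.058, so the approximation is valid.

s ≈ 1.4 x 10^-6 M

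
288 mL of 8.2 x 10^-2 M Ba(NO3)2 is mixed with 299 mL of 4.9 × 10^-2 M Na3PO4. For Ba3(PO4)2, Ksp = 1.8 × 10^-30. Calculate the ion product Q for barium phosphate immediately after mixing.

Q ≈ 4.1 × 10^-8

Total volume = 288 + 299 = 587 mL.
[Ba^2+] = 8.2 × 10^-2 × (288/587) = 4.02 × 10^-2 M
[PO4^3-] = 4.9 × 10^-2 × (299/587) = 2.50 × 10^-2 M
Ba3(PO4)2(s) ⇌ 3 Ba^2+(aq) + 2 PO4^3-(aq), so Q = [Ba^2+]^3[PO4^3-]^2
Q = (4.02 × 10^-2)^3(2.50 × 10^-2)^2 = 4.1 x 10^-8
Q > Ksp, so Ba3(PO4)2 will precipitate.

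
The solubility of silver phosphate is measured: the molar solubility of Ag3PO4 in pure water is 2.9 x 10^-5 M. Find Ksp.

Ag3PO4(s) ⇌ 3 Ag^+(aq) + PO4^3-(aq)
Let s = molar solubility. Then [Ag^+] = 3s and [PO4^3-] = s.
Ksp = [Ag^+]^3[PO4^3-]
So Ksp = (3s)^3 × s = 27s^4
With s = 2.9 × 10^-5: Ksp = 1.9 × 10^-17

1.9 × 10^-17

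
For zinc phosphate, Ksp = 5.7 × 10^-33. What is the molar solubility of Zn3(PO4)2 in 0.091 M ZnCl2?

Zn3(PO4)2(s) ⇌ 3 Zn^2+(aq) + 2 PO4^3-(aq)
Ksp = [Zn^2+]^3[PO4^3-]^2
If s mol/L dissolves here, [Zn^2+] = 0.091 + 3s ≈ 0.091, [PO4^3-] = 2s (common-ion effect: Zn^2+ is already 0.091 M).
Ksp ≈ (0.091)^3 × (2s)^2
s = 1.4 × 10^-15 M
Check: 3s = 4.1 × 10^-15 ≪ 0.091, so the approximation is valid.

1.4 × 10^-15 M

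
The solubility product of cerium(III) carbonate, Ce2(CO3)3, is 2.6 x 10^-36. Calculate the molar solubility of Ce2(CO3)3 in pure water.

3.0 × 10^-8 M

Ce2(CO3)3(s) ⇌ 2 Ce^3+ + 3 CO3^2-
Ksp = [Ce^3+]^2[CO3^2-]^3
With molar solubility s: [Ce^3+] = 2s, [CO3^2-] = 3s.
Substituting: Ksp = (2s)^2(3s)^3 = 108s^5
s^5 = 2.6 x 10^-36 / 108, so s = 3.0 x 10^-8 M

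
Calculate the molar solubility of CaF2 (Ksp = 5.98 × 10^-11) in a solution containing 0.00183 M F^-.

CaF2(s) <=> Ca^2+ + 2 F^-
Ksp = [Ca^2+][F^-]^2
Let s be the molar solubility in this solution. [Ca^2+] = s, [F^-] = 0.00183 + 2s ≈ 0.00183 (common-ion effect: F^- is already 0.00183 M).
Ksp ≈ s × (0.00183)^2
s = 1.79 × 10^-5 M
Check: 2s = 3.6 × 10^-5 ≪ 0.00183, so the approximation is valid.

s ≈ 1.79 x 10^-5 M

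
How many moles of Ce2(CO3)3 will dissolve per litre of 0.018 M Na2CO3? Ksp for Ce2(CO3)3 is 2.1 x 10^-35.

9.5 × 10^-16 M

Ce2(CO3)3(s) <=> 2 Ce^3+ + 3 CO3^2-
Ksp = [Ce^3+]^2[CO3^2-]^3
If s mol/L dissolves here, [Ce^3+] = 2s, [CO3^2-] = 0.018 + 3s ≈ 0.018 (since CO3^2- from Na2CO3 dominates).
Ksp ≈ (2s)^2 × (0.018)^3
s = 9.5 × 10^-16 M
Check: 3s = 2.8 × 10^-15 ≪ 0.018, so the approximation is valid.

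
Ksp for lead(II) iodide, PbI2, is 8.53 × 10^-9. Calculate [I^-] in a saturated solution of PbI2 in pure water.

PbI2(s) <=> Pb^2+ + 2 I^-
Ksp = [Pb^2+][I^-]^2
If s mol/L of PbI2 dissolves, [Pb^2+] = s and [I^-] = 2s.
So Ksp = s × (2s)^2 = 4s^3
s^3 = 8.53 × 10^-9 / 4, so s = 1.287 x 10^-3 M
[I^-] = 2s = 2.57 × 10^-3 M

[I^-] = 2.57e-3 M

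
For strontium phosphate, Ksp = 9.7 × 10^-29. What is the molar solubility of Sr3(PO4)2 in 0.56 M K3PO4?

s ≈ 2.3e-10 M

Sr3(PO4)2(s) ⇌ 3 Sr^2+(aq) + 2 PO4^3-(aq)
Ksp = [Sr^2+]^3[PO4^3-]^2
Let s = moles of Sr3(PO4)2 that dissolve per litre. [Sr^2+] = 3s, [PO4^3-] = 0.56 + 2s ≈ 0.56 (since PO4^3- from K3PO4 dominates).
Ksp ≈ (3s)^3 × (0.56)^2
s = 2.3 x 10^-10 M
Check: 2s = 4.5 × 10^-10 ≪ 0.56, so the approximation is valid.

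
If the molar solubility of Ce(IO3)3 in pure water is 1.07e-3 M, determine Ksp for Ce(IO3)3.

Ksp ≈ 3.54 × 10^-11

Ce(IO3)3(s) ⇌ Ce^3+ + 3 IO3^-
For each mole of Ce(IO3)3 that dissolves: [Ce^3+] = s, [IO3^-] = 3s.
Ksp = [Ce^3+][IO3^-]^3
Substituting: Ksp = s(3s)^3 = 27s^4
Ksp = 27 × (1.07 × 10^-3)^4 = 3.54 × 10^-11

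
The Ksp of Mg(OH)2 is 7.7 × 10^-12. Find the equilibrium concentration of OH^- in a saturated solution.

[OH^-] ≈ 2.5e-4 M

Mg(OH)2(s) <=> Mg^2+ + 2 OH^-
Ksp = [Mg^2+][OH^-]^2
With molar solubility s: [Mg^2+] = s, [OH^-] = 2s.
Substituting: Ksp = s(2s)^2 = 4s^3
s = (7.7 × 10^-12 / 4)^(1/3) = 1.24 × 10^-4 M
[OH^-] = 2s = 2.5 × 10^-4 M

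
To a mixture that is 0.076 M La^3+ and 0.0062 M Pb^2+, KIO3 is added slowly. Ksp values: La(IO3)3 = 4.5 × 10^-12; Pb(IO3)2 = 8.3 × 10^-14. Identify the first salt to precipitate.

Pb(IO3)2

Precipitation of each salt starts when its ion product equals its Ksp.
For La(IO3)3: 4.5 × 10^-12 = 0.076 × [IO3^-]^3  ⇒  [IO3^-] = 3.9 × 10^-4 M.
For Pb(IO3)2: 8.3 × 10^-14 = 0.0062 × [IO3^-]^2  ⇒  [IO3^-] = 3.7 × 10^-6 M.
The salt with the lower threshold [IO3^-] precipitates first: Pb(IO3)2.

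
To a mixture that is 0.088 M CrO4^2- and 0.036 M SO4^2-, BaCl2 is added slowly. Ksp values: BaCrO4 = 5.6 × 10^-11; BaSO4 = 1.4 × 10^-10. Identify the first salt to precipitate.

BaCrO4

Precipitation of each salt starts when its ion product equals its Ksp.
For BaCrO4: 5.6 × 10^-11 = 0.088 × [Ba^2+]  ⇒  [Ba^2+] = 6.4 × 10^-10 M.
For BaSO4: 1.4 × 10^-10 = 0.036 × [Ba^2+]  ⇒  [Ba^2+] = 3.9 × 10^-9 M.
The salt with the lower threshold [Ba^2+] precipitates first: BaCrO4.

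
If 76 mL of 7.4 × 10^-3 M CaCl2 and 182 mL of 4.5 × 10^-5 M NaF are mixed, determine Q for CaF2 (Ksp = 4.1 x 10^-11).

Total volume = 76 + 182 = 258 mL.
[Ca^2+] = 7.4 x 10^-3 × (76/258) = 2.18 × 10^-3 M
[F^-] = 4.5 × 10^-5 × (182/258) = 3.17 × 10^-5 M
CaF2(s) ⇌ Ca^2+(aq) + 2 F^-(aq), so Q = [Ca^2+][F^-]^2
Q = (2.18 × 10^-3)(3.17 × 10^-5)^2 = 2.2 x 10^-12
Q < Ksp, so no precipitate of CaF2 forms.

2.2 x 10^-12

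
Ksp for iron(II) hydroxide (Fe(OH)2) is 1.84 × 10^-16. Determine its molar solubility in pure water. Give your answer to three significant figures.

Fe(OH)2(s) ⇌ Fe^2+ + 2 OH^-
Ksp = [Fe^2+][OH^-]^2
If s mol/L of Fe(OH)2 dissolves, [Fe^2+] = s and [OH^-] = 2s.
Ksp = s(2s)^2 = 4s^3
Solving, s = (1.84 × 10^-16/4)^(1/3) = 3.58 × 10^-6 M

s ≈ 3.58 × 10^-6 M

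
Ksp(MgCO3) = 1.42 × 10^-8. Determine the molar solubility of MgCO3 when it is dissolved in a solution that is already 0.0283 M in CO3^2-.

MgCO3(s) <=> Mg^2+(aq) + CO3^2-(aq)
Ksp = [Mg^2+][CO3^2-]
Let s = moles of MgCO3 that dissolve per litre. [Mg^2+] = s, [CO3^2-] = 0.0283 + s ≈ 0.0283 (since the CO3^2- already present dominates).
Ksp ≈ s × 0.0283
s = 5.02 x 10^-7 M
Check: s = 5.0 × 10^-7 ≪ 0.0283, so the approximation is valid.

s = 5.02 × 10^-7 M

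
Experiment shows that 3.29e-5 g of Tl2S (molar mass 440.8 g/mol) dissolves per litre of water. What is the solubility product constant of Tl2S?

Ksp = 1.66 x 10^-21

Molar solubility s = (3.29 × 10^-5 g/L) / (440.8 g/mol) = 7.464 x 10^-8 M.
Tl2S(s) ⇌ 2 Tl^+ + S^2-
For each mole of Tl2S that dissolves: [Tl^+] = 2s, [S^2-] = s.
Ksp = [Tl^+]^2[S^2-]
So Ksp = (2s)^2 × s = 4s^3
With s = 7.464 x 10^-8: Ksp = 1.66 x 10^-21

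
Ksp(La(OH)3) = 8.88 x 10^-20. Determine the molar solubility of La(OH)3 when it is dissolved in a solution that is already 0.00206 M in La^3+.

s ≈ 1.17 x 10^-6 M

La(OH)3(s) <=> La^3+(aq) + 3 OH^-(aq)
Ksp = [La^3+][OH^-]^3
Let s be the molar solubility in this solution. [La^3+] = 0.00206 + s ≈ 0.00206, [OH^-] = 3s (common-ion effect: La^3+ is already 0.00206 M).
Ksp ≈ 0.00206 × (3s)^3
s = 1.17 x 10^-6 M
Check: s = 1.2 x 10^-6 ≪ 0.00206, so the approximation is valid.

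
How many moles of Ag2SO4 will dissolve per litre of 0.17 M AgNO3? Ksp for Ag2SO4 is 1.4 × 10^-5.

Ag2SO4(s) ⇌ 2 Ag^+(aq) + SO4^2-(aq)
Ksp = [Ag^+]^2[SO4^2-]
Let s = moles of Ag2SO4 that dissolve per litre. [Ag^+] = 0.17 + 2s ≈ 0.17, [SO4^2-] = s (Ksp is small, so little additional dissolves).
Ksp ≈ (0.17)^2 × s
s = 4.8 × 10^-4 M
Check: 2s = 9.7 × 10^-4 ≪ 0.17, so the approximation is valid.

4.8 × 10^-4 M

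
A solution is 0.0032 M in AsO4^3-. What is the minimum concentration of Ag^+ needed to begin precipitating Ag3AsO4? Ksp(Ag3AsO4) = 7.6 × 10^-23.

Ag3AsO4(s) <=> 3 Ag^+(aq) + AsO4^3-(aq)
Ksp = [Ag^+]^3[AsO4^3-]
Precipitation begins when Q = Ksp. With [AsO4^3-] = 0.0032 M:
7.6 × 10^-23 = (0.0032) × [Ag^+]^3
[Ag^+] = (7.6 × 10^-23 / 3.2 × 10^-3)^(1/3) = 2.9 × 10^-7 M

[Ag^+] ≈ 2.9 × 10^-7 M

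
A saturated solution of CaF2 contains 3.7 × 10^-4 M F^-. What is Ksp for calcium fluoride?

CaF2(s) ⇌ Ca^2+(aq) + 2 F^-(aq)
Stoichiometry gives [Ca^2+] = (1/2)[F^-] = 1.85 × 10^-4 M.
Ksp = [Ca^2+][F^-]^2
Ksp = 1.85 x 10^-4 × (3.7 × 10^-4)^2 = 2.5 × 10^-11

Ksp ≈ 2.5 x 10^-11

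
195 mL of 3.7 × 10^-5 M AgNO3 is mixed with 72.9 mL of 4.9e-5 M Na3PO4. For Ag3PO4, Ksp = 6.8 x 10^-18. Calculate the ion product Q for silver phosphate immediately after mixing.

Total volume = 195 + 72.9 = 267.9 mL.
[Ag^+] = 3.7 × 10^-5 × (195/267.9) = 2.69 × 10^-5 M
[PO4^3-] = 4.9 × 10^-5 × (72.9/267.9) = 1.33 x 10^-5 M
Ag3PO4(s) <=> 3 Ag^+ + PO4^3-, so Q = [Ag^+]^3[PO4^3-]
Q = (2.69 x 10^-5)^3(1.33 × 10^-5) = 2.6 × 10^-19
Q < Ksp, so no precipitate of Ag3PO4 forms.

Q = 2.6 x 10^-19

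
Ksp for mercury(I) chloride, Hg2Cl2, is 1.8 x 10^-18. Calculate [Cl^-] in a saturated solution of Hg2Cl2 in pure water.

Hg2Cl2(s) ⇌ Hg2^2+(aq) + 2 Cl^-(aq)
Ksp = [Hg2^2+][Cl^-]^2
For each mole of Hg2Cl2 that dissolves: [Hg2^2+] = s, [Cl^-] = 2s.
Ksp = s(2s)^2 = 4s^3
s^3 = 1.8 x 10^-18 / 4, so s = 7.66 × 10^-7 M
[Cl^-] = 2s = 1.5 × 10^-6 M

[Cl^-] = 1.5 x 10^-6 M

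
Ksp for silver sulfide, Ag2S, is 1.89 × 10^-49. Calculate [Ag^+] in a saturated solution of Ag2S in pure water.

Ag2S(s) ⇌ 2 Ag^+ + S^2-
Ksp = [Ag^+]^2[S^2-]
Let s = molar solubility. Then [Ag^+] = 2s and [S^2-] = s.
Substituting: Ksp = (2s)^2s = 4s^3
s = (1.89 × 10^-49 / 4)^(1/3) = 3.615 × 10^-17 M
[Ag^+] = 2s = 7.23 x 10^-17 M

7.23 x 10^-17 M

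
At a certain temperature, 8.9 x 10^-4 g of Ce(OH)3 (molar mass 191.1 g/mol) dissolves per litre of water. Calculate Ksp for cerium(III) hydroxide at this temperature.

Ksp ≈ 1.3 × 10^-20

Molar solubility s = (8.9 × 10^-4 g/L) / (191.1 g/mol) = 4.66 x 10^-6 M.
Ce(OH)3(s) <=> Ce^3+ + 3 OH^-
If s mol/L of Ce(OH)3 dissolves, [Ce^3+] = s and [OH^-] = 3s.
Ksp = [Ce^3+][OH^-]^3
Substituting: Ksp = s(3s)^3 = 27s^4
Ksp = 27 × (4.66 × 10^-6)^4 = 1.3 x 10^-20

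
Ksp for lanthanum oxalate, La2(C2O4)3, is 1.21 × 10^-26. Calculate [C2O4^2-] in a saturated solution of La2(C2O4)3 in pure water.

[C2O4^2-] = 7.71e-6 M

La2(C2O4)3(s) <=> 2 La^3+ + 3 C2O4^2-
Ksp = [La^3+]^2[C2O4^2-]^3
For each mole of La2(C2O4)3 that dissolves: [La^3+] = 2s, [C2O4^2-] = 3s.
So Ksp = (2s)^2 × (3s)^3 = 108s^5
Solving, s = (1.21 × 10^-26/108)^(1/5) = 2.570 × 10^-6 M
[C2O4^2-] = 3s = 7.71 × 10^-6 M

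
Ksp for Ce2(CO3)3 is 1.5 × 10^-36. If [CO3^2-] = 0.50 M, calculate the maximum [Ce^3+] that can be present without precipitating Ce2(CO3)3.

[Ce^3+] ≈ 3.5 x 10^-18 M

Ce2(CO3)3(s) ⇌ 2 Ce^3+ + 3 CO3^2-
Ksp = [Ce^3+]^2[CO3^2-]^3
Precipitation begins when Q = Ksp. With [CO3^2-] = 0.50 M:
1.5 × 10^-36 = (0.50)^3 × [Ce^3+]^2
[Ce^3+] = (1.5 × 10^-36 / 1.25 × 10^-1)^(1/2) = 3.5 x 10^-18 M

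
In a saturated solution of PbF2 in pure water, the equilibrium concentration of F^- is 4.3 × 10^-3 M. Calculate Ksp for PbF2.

PbF2(s) <=> Pb^2+ + 2 F^-
Stoichiometry gives [Pb^2+] = (1/2)[F^-] = 2.15 × 10^-3 M.
Ksp = [Pb^2+][F^-]^2
Ksp = 2.15 x 10^-3 × (4.3 × 10^-3)^2 = 4.0 × 10^-8

4.0 × 10^-8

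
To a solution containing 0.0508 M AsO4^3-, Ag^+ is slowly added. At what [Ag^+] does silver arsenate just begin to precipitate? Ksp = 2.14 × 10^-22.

1.62 x 10^-7 M

Ag3AsO4(s) <=> 3 Ag^+ + AsO4^3-
Ksp = [Ag^+]^3[AsO4^3-]
Precipitation begins when Q = Ksp. With [AsO4^3-] = 0.0508 M:
2.14 × 10^-22 = (0.0508) × [Ag^+]^3
[Ag^+] = (2.14 × 10^-22 / 5.08 x 10^-2)^(1/3) = 1.62 x 10^-7 M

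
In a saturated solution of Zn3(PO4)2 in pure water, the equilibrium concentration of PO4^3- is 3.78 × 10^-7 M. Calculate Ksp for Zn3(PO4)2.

Zn3(PO4)2(s) <=> 3 Zn^2+(aq) + 2 PO4^3-(aq)
Stoichiometry gives [Zn^2+] = (3/2)[PO4^3-] = 5.670 x 10^-7 M.
Ksp = [Zn^2+]^3[PO4^3-]^2
Ksp = (5.670 x 10^-7)^3 × (3.78 × 10^-7)^2 = 2.60 × 10^-32

2.60 × 10^-32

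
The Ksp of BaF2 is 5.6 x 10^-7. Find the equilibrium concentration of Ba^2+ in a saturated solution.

[Ba^2+] = 5.2e-3 M

BaF2(s) ⇌ Ba^2+ + 2 F^-
Ksp = [Ba^2+][F^-]^2
For each mole of BaF2 that dissolves: [Ba^2+] = s, [F^-] = 2s.
Substituting: Ksp = s(2s)^2 = 4s^3
Solving, s = (5.6 x 10^-7/4)^(1/3) = 5.19 × 10^-3 M
[Ba^2+] = s = 5.2 x 10^-3 M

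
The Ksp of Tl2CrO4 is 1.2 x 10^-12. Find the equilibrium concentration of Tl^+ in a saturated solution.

Tl2CrO4(s) ⇌ 2 Tl^+ + CrO4^2-
Ksp = [Tl^+]^2[CrO4^2-]
Let s = molar solubility. Then [Tl^+] = 2s and [CrO4^2-] = s.
So Ksp = (2s)^2 × s = 4s^3
s = (1.2 x 10^-12 / 4)^(1/3) = 6.69 × 10^-5 M
[Tl^+] = 2s = 1.3 × 10^-4 M

1.3 x 10^-4 M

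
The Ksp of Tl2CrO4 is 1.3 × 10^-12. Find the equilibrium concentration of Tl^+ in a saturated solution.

[Tl^+] = 1.4 × 10^-4 M

Tl2CrO4(s) ⇌ 2 Tl^+ + CrO4^2-
Ksp = [Tl^+]^2[CrO4^2-]
Let s = molar solubility. Then [Tl^+] = 2s and [CrO4^2-] = s.
Substituting: Ksp = (2s)^2s = 4s^3
Solving, s = (1.3 × 10^-12/4)^(1/3) = 6.88 × 10^-5 M
[Tl^+] = 2s = 1.4 × 10^-4 M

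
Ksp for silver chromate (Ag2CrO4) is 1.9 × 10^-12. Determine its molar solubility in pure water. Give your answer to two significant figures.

s = 7.8 × 10^-5 M

Ag2CrO4(s) <=> 2 Ag^+(aq) + CrO4^2-(aq)
Ksp = [Ag^+]^2[CrO4^2-]
With molar solubility s: [Ag^+] = 2s, [CrO4^2-] = s.
So Ksp = (2s)^2 × s = 4s^3
Solving, s = (1.9 × 10^-12/4)^(1/3) = 7.8 x 10^-5 M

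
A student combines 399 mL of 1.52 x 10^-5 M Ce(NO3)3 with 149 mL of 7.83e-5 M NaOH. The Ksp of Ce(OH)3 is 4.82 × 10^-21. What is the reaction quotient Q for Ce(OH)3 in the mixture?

Total volume = 399 + 149 = 548 mL.
[Ce^3+] = 1.52 × 10^-5 × (399/548) = 1.107 × 10^-5 M
[OH^-] = 7.83 x 10^-5 × (149/548) = 2.129 × 10^-5 M
Ce(OH)3(s) <=> Ce^3+(aq) + 3 OH^-(aq), so Q = [Ce^3+][OH^-]^3
Q = (1.107 x 10^-5)(2.129 × 10^-5)^3 = 1.07 × 10^-19
Q > Ksp, so Ce(OH)3 will precipitate.

1.07 × 10^-19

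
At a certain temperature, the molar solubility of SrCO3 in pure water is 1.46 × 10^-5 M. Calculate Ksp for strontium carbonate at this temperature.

SrCO3(s) <=> Sr^2+ + CO3^2-
If s mol/L of SrCO3 dissolves, [Sr^2+] = s and [CO3^2-] = s.
Ksp = [Sr^2+][CO3^2-]
Ksp = s^2
With s = 1.46 × 10^-5: Ksp = 2.13 x 10^-10

2.13e-10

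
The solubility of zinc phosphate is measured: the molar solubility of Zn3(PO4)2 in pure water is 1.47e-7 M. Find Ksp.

Ksp ≈ 7.41 x 10^-33

Zn3(PO4)2(s) ⇌ 3 Zn^2+(aq) + 2 PO4^3-(aq)
With molar solubility s: [Zn^2+] = 3s, [PO4^3-] = 2s.
Ksp = [Zn^2+]^3[PO4^3-]^2
Ksp = (3s)^3(2s)^2 = 108s^5
Ksp = 108 × (1.47 x 10^-7)^5 = 7.41 x 10^-33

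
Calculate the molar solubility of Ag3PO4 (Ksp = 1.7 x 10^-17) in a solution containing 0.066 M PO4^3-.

s ≈ 2.1e-6 M

Ag3PO4(s) ⇌ 3 Ag^+ + PO4^3-
Ksp = [Ag^+]^3[PO4^3-]
If s mol/L dissolves here, [Ag^+] = 3s, [PO4^3-] = 0.066 + s ≈ 0.066 (Ksp is small, so little additional dissolves).
Ksp ≈ (3s)^3 × 0.066
s = 2.1 × 10^-6 M
Check: s = 2.1 × 10^-6 ≪ 0.066, so the approximation is valid.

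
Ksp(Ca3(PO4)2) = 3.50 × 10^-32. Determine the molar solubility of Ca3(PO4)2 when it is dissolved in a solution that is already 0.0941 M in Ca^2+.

s ≈ 3.24 x 10^-15 M

Ca3(PO4)2(s) ⇌ 3 Ca^2+ + 2 PO4^3-
Ksp = [Ca^2+]^3[PO4^3-]^2
If s mol/L dissolves here, [Ca^2+] = 0.0941 + 3s ≈ 0.0941, [PO4^3-] = 2s (Ksp is small, so little additional dissolves).
Ksp ≈ (0.0941)^3 × (2s)^2
s = 3.24 x 10^-15 M
Check: 3s = 9.7 × 10^-15 ≪ 0.0941, so the approximation is valid.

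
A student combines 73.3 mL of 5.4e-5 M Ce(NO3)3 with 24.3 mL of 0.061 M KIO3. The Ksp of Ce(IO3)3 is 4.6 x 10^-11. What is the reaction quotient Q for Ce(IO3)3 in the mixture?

Total volume = 73.3 + 24.3 = 97.6 mL.
[Ce^3+] = 5.4 x 10^-5 × (73.3/97.6) = 4.06 x 10^-5 M
[IO3^-] = 6.1 × 10^-2 × (24.3/97.6) = 1.52 × 10^-2 M
Ce(IO3)3(s) <=> Ce^3+(aq) + 3 IO3^-(aq), so Q = [Ce^3+][IO3^-]^3
Q = (4.06 × 10^-5)(1.52 x 10^-2)^3 = 1.4 × 10^-10
Q > Ksp, so Ce(IO3)3 will precipitate.

Q = 1.4e-10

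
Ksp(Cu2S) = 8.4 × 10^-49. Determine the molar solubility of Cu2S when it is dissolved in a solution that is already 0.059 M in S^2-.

1.9 × 10^-24 M

Cu2S(s) <=> 2 Cu^+ + S^2-
Ksp = [Cu^+]^2[S^2-]
Let s = moles of Cu2S that dissolve per litre. [Cu^+] = 2s, [S^2-] = 0.059 + s ≈ 0.059 (Ksp is small, so little additional dissolves).
Ksp ≈ (2s)^2 × 0.059
s = 1.9 × 10^-24 M
Check: s = 1.9 × 10^-24 ≪ 0.059, so the approximation is valid.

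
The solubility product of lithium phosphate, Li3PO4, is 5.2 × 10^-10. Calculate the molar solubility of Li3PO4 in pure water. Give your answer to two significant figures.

2.1e-3 M

Li3PO4(s) ⇌ 3 Li^+ + PO4^3-
Ksp = [Li^+]^3[PO4^3-]
With molar solubility s: [Li^+] = 3s, [PO4^3-] = s.
So Ksp = (3s)^3 × s = 27s^4
s^4 = 5.2 × 10^-10 / 27, so s = 2.1 x 10^-3 M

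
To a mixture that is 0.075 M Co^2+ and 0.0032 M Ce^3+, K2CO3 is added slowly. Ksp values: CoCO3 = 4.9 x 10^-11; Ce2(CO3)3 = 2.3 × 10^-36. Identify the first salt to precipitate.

Precipitation of each salt starts when its ion product equals its Ksp.
For CoCO3: 4.9 x 10^-11 = 0.075 × [CO3^2-]  ⇒  [CO3^2-] = 6.5 × 10^-10 M.
For Ce2(CO3)3: 2.3 × 10^-36 = (0.0032)^2 × [CO3^2-]^3  ⇒  [CO3^2-] = 6.1 × 10^-11 M.
The salt with the lower threshold [CO3^2-] precipitates first: Ce2(CO3)3.

Ce2(CO3)3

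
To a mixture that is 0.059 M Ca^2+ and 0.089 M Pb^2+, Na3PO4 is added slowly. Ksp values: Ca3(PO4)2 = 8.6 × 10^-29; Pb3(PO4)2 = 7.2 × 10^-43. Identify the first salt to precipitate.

Pb3(PO4)2

Each salt begins to precipitate when Q = Ksp, i.e. when [PO4^3-] reaches its threshold.
For Ca3(PO4)2: 8.6 × 10^-29 = (0.059)^3 × [PO4^3-]^2  ⇒  [PO4^3-] = 6.5 × 10^-13 M.
For Pb3(PO4)2: 7.2 × 10^-43 = (0.089)^3 × [PO4^3-]^2  ⇒  [PO4^3-] = 3.2 × 10^-20 M.
The salt with the lower threshold [PO4^3-] precipitates first: Pb3(PO4)2.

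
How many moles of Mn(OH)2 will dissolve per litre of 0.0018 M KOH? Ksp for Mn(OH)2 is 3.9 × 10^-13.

1.2 x 10^-7 M

Mn(OH)2(s) ⇌ Mn^2+ + 2 OH^-
Ksp = [Mn^2+][OH^-]^2
Let s be the molar solubility in this solution. [Mn^2+] = s, [OH^-] = 0.0018 + 2s ≈ 0.0018 (Ksp is small, so little additional dissolves).
Ksp ≈ s × (0.0018)^2
s = 1.2 × 10^-7 M
Check: 2s = 2.4 × 10^-7 ≪ 0.0018, so the approximation is valid.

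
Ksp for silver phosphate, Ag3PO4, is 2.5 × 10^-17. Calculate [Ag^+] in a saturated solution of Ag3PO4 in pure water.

9.3 x 10^-5 M

Ag3PO4(s) <=> 3 Ag^+(aq) + PO4^3-(aq)
Ksp = [Ag^+]^3[PO4^3-]
With molar solubility s: [Ag^+] = 3s, [PO4^3-] = s.
Ksp = (3s)^3s = 27s^4
s = (2.5 × 10^-17 / 27)^(1/4) = 3.10 × 10^-5 M
[Ag^+] = 3s = 9.3 × 10^-5 M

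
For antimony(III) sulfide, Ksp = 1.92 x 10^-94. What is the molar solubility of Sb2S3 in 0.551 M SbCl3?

s ≈ 2.86 × 10^-32 M

Sb2S3(s) ⇌ 2 Sb^3+ + 3 S^2-
Ksp = [Sb^3+]^2[S^2-]^3
If s mol/L dissolves here, [Sb^3+] = 0.551 + 2s ≈ 0.551, [S^2-] = 3s (Ksp is small, so little additional dissolves).
Ksp ≈ (0.551)^2 × (3s)^3
s = 2.86 × 10^-32 M
Check: 2s = 5.7 × 10^-32 ≪ 0.551, so the approximation is valid.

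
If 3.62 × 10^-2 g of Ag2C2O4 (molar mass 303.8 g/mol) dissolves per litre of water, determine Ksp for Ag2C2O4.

Molar solubility s = (3.62 × 10^-2 g/L) / (303.8 g/mol) = 1.192 x 10^-4 M.
Ag2C2O4(s) ⇌ 2 Ag^+ + C2O4^2-
With molar solubility s: [Ag^+] = 2s, [C2O4^2-] = s.
Ksp = [Ag^+]^2[C2O4^2-]
Substituting: Ksp = (2s)^2s = 4s^3
Ksp = 4 × (1.192 × 10^-4)^3 = 6.77 x 10^-12

Ksp ≈ 6.77 × 10^-12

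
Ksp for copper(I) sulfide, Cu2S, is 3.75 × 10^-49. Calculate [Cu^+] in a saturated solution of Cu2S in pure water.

Cu2S(s) <=> 2 Cu^+(aq) + S^2-(aq)
Ksp = [Cu^+]^2[S^2-]
If s mol/L of Cu2S dissolves, [Cu^+] = 2s and [S^2-] = s.
Ksp = (2s)^2s = 4s^3
Solving, s = (3.75 × 10^-49/4)^(1/3) = 4.543 × 10^-17 M
[Cu^+] = 2s = 9.09 × 10^-17 M

9.09 × 10^-17 M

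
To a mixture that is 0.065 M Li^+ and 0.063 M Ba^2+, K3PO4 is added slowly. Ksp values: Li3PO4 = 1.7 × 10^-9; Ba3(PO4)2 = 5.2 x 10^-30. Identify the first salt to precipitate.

Each salt begins to precipitate when Q = Ksp, i.e. when [PO4^3-] reaches its threshold.
For Li3PO4: 1.7 × 10^-9 = (0.065)^3 × [PO4^3-]  ⇒  [PO4^3-] = 6.2 × 10^-6 M.
For Ba3(PO4)2: 5.2 x 10^-30 = (0.063)^3 × [PO4^3-]^2  ⇒  [PO4^3-] = 1.4 x 10^-13 M.
The salt with the lower threshold [PO4^3-] precipitates first: Ba3(PO4)2.

Ba3(PO4)2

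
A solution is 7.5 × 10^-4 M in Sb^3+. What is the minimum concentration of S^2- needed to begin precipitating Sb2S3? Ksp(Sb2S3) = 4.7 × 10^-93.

Sb2S3(s) ⇌ 2 Sb^3+ + 3 S^2-
Ksp = [Sb^3+]^2[S^2-]^3
Precipitation begins when Q = Ksp. With [Sb^3+] = 7.5 × 10^-4 M:
4.7 × 10^-93 = (7.5 × 10^-4)^2 × [S^2-]^3
[S^2-] = (4.7 × 10^-93 / 5.63 × 10^-7)^(1/3) = 2.0 x 10^-29 M

2.0 × 10^-29 M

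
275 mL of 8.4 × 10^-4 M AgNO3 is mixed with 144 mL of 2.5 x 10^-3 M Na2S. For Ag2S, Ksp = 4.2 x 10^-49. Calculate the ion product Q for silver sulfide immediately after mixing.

Total volume = 275 + 144 = 419 mL.
[Ag^+] = 8.4 × 10^-4 × (275/419) = 5.51 × 10^-4 M
[S^2-] = 2.5 × 10^-3 × (144/419) = 8.59 × 10^-4 M
Ag2S(s) ⇌ 2 Ag^+ + S^2-, so Q = [Ag^+]^2[S^2-]
Q = (5.51 × 10^-4)^2(8.59 × 10^-4) = 2.6 × 10^-10
Q > Ksp, so Ag2S will precipitate.

2.6 × 10^-10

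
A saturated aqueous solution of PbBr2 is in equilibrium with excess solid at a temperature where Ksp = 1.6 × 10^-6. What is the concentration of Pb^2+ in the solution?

[Pb^2+] = 7.4 × 10^-3 M

PbBr2(s) ⇌ Pb^2+(aq) + 2 Br^-(aq)
Ksp = [Pb^2+][Br^-]^2
Let s = molar solubility. Then [Pb^2+] = s and [Br^-] = 2s.
Ksp = s(2s)^2 = 4s^3
Solving, s = (1.6 × 10^-6/4)^(1/3) = 7.37 × 10^-3 M
[Pb^2+] = s = 7.4 x 10^-3 M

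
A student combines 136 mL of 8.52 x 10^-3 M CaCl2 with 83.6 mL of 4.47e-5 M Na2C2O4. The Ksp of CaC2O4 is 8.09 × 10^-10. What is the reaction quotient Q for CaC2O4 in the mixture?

Total volume = 136 + 83.6 = 219.6 mL.
[Ca^2+] = 8.52 x 10^-3 × (136/219.6) = 5.277 × 10^-3 M
[C2O4^2-] = 4.47 x 10^-5 × (83.6/219.6) = 1.702 × 10^-5 M
CaC2O4(s) <=> Ca^2+(aq) + C2O4^2-(aq), so Q = [Ca^2+][C2O4^2-]
Q = (5.277 × 10^-3)(1.702 × 10^-5) = 8.98 x 10^-8
Q > Ksp, so CaC2O4 will precipitate.

Q ≈ 8.98e-8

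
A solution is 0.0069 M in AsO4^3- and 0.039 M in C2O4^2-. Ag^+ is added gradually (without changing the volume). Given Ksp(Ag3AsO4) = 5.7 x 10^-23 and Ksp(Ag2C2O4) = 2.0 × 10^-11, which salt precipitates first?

Precipitation of each salt starts when its ion product equals its Ksp.
For Ag3AsO4: 5.7 x 10^-23 = 0.0069 × [Ag^+]^3  ⇒  [Ag^+] = 2.0 × 10^-7 M.
For Ag2C2O4: 2.0 × 10^-11 = 0.039 × [Ag^+]^2  ⇒  [Ag^+] = 2.3 x 10^-5 M.
The salt with the lower threshold [Ag^+] precipitates first: Ag3AsO4.

Ag3AsO4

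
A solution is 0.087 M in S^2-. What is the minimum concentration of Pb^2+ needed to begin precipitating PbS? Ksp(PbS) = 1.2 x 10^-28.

[Pb^2+] ≈ 1.4 × 10^-27 M

PbS(s) ⇌ Pb^2+ + S^2-
Ksp = [Pb^2+][S^2-]
Precipitation begins when Q = Ksp. With [S^2-] = 0.087 M:
1.2 x 10^-28 = (0.087) × [Pb^2+]
[Pb^2+] = (1.2 x 10^-28 / 8.7 × 10^-2) = 1.4 x 10^-27 M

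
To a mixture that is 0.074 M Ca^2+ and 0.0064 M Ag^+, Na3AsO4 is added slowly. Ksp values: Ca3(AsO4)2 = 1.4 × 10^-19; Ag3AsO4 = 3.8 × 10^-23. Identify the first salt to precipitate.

Each salt begins to precipitate when Q = Ksp, i.e. when [AsO4^3-] reaches its threshold.
For Ca3(AsO4)2: 1.4 × 10^-19 = (0.074)^3 × [AsO4^3-]^2  ⇒  [AsO4^3-] = 1.9 x 10^-8 M.
For Ag3AsO4: 3.8 × 10^-23 = (0.0064)^3 × [AsO4^3-]  ⇒  [AsO4^3-] = 1.4 × 10^-16 M.
The salt with the lower threshold [AsO4^3-] precipitates first: Ag3AsO4.

Ag3AsO4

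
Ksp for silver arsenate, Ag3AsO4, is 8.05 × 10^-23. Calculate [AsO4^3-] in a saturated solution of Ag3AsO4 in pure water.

Ag3AsO4(s) ⇌ 3 Ag^+(aq) + AsO4^3-(aq)
Ksp = [Ag^+]^3[AsO4^3-]
Let s = molar solubility. Then [Ag^+] = 3s and [AsO4^3-] = s.
Ksp = (3s)^3s = 27s^4
s = (8.05 × 10^-23 / 27)^(1/4) = 1.314 × 10^-6 M
[AsO4^3-] = s = 1.31 x 10^-6 M

1.31 × 10^-6 M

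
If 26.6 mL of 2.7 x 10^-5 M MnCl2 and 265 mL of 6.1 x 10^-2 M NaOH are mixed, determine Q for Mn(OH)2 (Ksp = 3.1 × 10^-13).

Total volume = 26.6 + 265 = 291.6 mL.
[Mn^2+] = 2.7 × 10^-5 × (26.6/291.6) = 2.46 x 10^-6 M
[OH^-] = 6.1 × 10^-2 × (265/291.6) = 5.54 × 10^-2 M
Mn(OH)2(s) <=> Mn^2+(aq) + 2 OH^-(aq), so Q = [Mn^2+][OH^-]^2
Q = (2.46 × 10^-6)(5.54 × 10^-2)^2 = 7.6 × 10^-9
Q > Ksp, so Mn(OH)2 will precipitate.

Q = 7.6 × 10^-9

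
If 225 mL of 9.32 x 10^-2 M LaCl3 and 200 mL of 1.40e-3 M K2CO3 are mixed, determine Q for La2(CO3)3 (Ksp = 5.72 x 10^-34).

Total volume = 225 + 200 = 425 mL.
[La^3+] = 9.32 x 10^-2 × (225/425) = 4.934 × 10^-2 M
[CO3^2-] = 1.40 x 10^-3 × (200/425) = 6.588 x 10^-4 M
La2(CO3)3(s) ⇌ 2 La^3+(aq) + 3 CO3^2-(aq), so Q = [La^3+]^2[CO3^2-]^3
Q = (4.934 x 10^-2)^2(6.588 × 10^-4)^3 = 6.96 × 10^-13
Q > Ksp, so La2(CO3)3 will precipitate.

Q ≈ 6.96 × 10^-13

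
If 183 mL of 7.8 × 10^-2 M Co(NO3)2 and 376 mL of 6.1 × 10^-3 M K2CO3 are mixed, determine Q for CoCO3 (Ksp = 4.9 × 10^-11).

Total volume = 183 + 376 = 559 mL.
[Co^2+] = 7.8 × 10^-2 × (183/559) = 2.55 × 10^-2 M
[CO3^2-] = 6.1 × 10^-3 × (376/559) = 4.10 x 10^-3 M
CoCO3(s) ⇌ Co^2+(aq) + CO3^2-(aq), so Q = [Co^2+][CO3^2-]
Q = (2.55 × 10^-2)(4.10 × 10^-3) = 1.0 x 10^-4
Q > Ksp, so CoCO3 will precipitate.

1.0 × 10^-4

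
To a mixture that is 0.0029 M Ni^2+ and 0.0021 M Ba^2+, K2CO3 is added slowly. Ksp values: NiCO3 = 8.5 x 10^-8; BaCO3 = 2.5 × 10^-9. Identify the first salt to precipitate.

BaCO3

Precipitation of each salt starts when its ion product equals its Ksp.
For NiCO3: 8.5 x 10^-8 = 0.0029 × [CO3^2-]  ⇒  [CO3^2-] = 2.9 × 10^-5 M.
For BaCO3: 2.5 × 10^-9 = 0.0021 × [CO3^2-]  ⇒  [CO3^2-] = 1.2 x 10^-6 M.
The salt with the lower threshold [CO3^2-] precipitates first: BaCO3.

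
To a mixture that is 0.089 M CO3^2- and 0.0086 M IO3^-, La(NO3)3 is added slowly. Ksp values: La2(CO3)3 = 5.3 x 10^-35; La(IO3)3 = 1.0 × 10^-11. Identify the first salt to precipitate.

Each salt begins to precipitate when Q = Ksp, i.e. when [La^3+] reaches its threshold.
For La2(CO3)3: 5.3 x 10^-35 = (0.089)^3 × [La^3+]^2  ⇒  [La^3+] = 2.7 x 10^-16 M.
For La(IO3)3: 1.0 × 10^-11 = (0.0086)^3 × [La^3+]  ⇒  [La^3+] = 1.6 × 10^-5 M.
The salt with the lower threshold [La^3+] precipitates first: La2(CO3)3.

La2(CO3)3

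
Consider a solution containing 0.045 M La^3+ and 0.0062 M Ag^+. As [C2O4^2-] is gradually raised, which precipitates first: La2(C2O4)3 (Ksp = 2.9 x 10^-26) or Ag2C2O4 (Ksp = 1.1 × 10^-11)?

La2(C2O4)3

Each salt begins to precipitate when Q = Ksp, i.e. when [C2O4^2-] reaches its threshold.
For La2(C2O4)3: 2.9 x 10^-26 = (0.045)^2 × [C2O4^2-]^3  ⇒  [C2O4^2-] = 2.4 x 10^-8 M.
For Ag2C2O4: 1.1 × 10^-11 = (0.0062)^2 × [C2O4^2-]  ⇒  [C2O4^2-] = 2.9 × 10^-7 M.
The salt with the lower threshold [C2O4^2-] precipitates first: La2(C2O4)3.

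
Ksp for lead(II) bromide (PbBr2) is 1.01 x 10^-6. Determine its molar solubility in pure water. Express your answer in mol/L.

PbBr2(s) ⇌ Pb^2+(aq) + 2 Br^-(aq)
Ksp = [Pb^2+][Br^-]^2
With molar solubility s: [Pb^2+] = s, [Br^-] = 2s.
Ksp = s(2s)^2 = 4s^3
Solving, s = (1.01 x 10^-6/4)^(1/3) = 6.32 × 10^-3 M

s = 6.32e-3 M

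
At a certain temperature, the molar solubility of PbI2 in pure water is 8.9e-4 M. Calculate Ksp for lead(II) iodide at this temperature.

Ksp ≈ 2.8e-9

PbI2(s) ⇌ Pb^2+(aq) + 2 I^-(aq)
With molar solubility s: [Pb^2+] = s, [I^-] = 2s.
Ksp = [Pb^2+][I^-]^2
So Ksp = s × (2s)^2 = 4s^3
With s = 8.9 x 10^-4: Ksp = 2.8 × 10^-9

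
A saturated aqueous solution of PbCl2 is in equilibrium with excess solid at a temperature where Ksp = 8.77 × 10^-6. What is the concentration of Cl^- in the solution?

PbCl2(s) ⇌ Pb^2+(aq) + 2 Cl^-(aq)
Ksp = [Pb^2+][Cl^-]^2
With molar solubility s: [Pb^2+] = s, [Cl^-] = 2s.
Substituting: Ksp = s(2s)^2 = 4s^3
Solving, s = (8.77 × 10^-6/4)^(1/3) = 1.299 x 10^-2 M
[Cl^-] = 2s = 2.60 x 10^-2 M

[Cl^-] = 2.60 × 10^-2 M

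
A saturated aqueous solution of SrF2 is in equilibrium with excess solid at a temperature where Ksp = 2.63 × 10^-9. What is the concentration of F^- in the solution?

[F^-] ≈ 1.74e-3 M

SrF2(s) ⇌ Sr^2+(aq) + 2 F^-(aq)
Ksp = [Sr^2+][F^-]^2
With molar solubility s: [Sr^2+] = s, [F^-] = 2s.
So Ksp = s × (2s)^2 = 4s^3
s^3 = 2.63 × 10^-9 / 4, so s = 8.696 x 10^-4 M
[F^-] = 2s = 1.74 x 10^-3 M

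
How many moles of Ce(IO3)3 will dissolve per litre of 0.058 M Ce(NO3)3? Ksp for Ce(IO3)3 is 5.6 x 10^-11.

Ce(IO3)3(s) <=> Ce^3+(aq) + 3 IO3^-(aq)
Ksp = [Ce^3+][IO3^-]^3
Let s = moles of Ce(IO3)3 that dissolve per litre. [Ce^3+] = 0.058 + s ≈ 0.058, [IO3^-] = 3s (common-ion effect: Ce^3+ is already 0.058 M).
Ksp ≈ 0.058 × (3s)^3
s = 3.3 × 10^-4 M
Check: s = 3.3 x 10^-4 ≪ 0.058, so the approximation is valid.

s ≈ 3.3e-4 M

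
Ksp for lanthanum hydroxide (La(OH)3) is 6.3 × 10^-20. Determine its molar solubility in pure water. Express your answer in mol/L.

7.0 × 10^-6 M

La(OH)3(s) ⇌ La^3+ + 3 OH^-
Ksp = [La^3+][OH^-]^3
If s mol/L of La(OH)3 dissolves, [La^3+] = s and [OH^-] = 3s.
Ksp = s(3s)^3 = 27s^4
s^4 = 6.3 × 10^-20 / 27, so s = 7.0 × 10^-6 M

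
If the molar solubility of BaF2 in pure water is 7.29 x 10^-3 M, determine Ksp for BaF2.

BaF2(s) ⇌ Ba^2+ + 2 F^-
If s mol/L of BaF2 dissolves, [Ba^2+] = s and [F^-] = 2s.
Ksp = [Ba^2+][F^-]^2
So Ksp = s × (2s)^2 = 4s^3
With s = 7.29 × 10^-3: Ksp = 1.55 x 10^-6

Ksp = 1.55 × 10^-6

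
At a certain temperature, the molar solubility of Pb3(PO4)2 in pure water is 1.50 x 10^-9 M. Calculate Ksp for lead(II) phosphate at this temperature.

8.20e-43

Pb3(PO4)2(s) ⇌ 3 Pb^2+ + 2 PO4^3-
If s mol/L of Pb3(PO4)2 dissolves, [Pb^2+] = 3s and [PO4^3-] = 2s.
Ksp = [Pb^2+]^3[PO4^3-]^2
So Ksp = (3s)^3 × (2s)^2 = 108s^5
With s = 1.50 × 10^-9: Ksp = 8.20 x 10^-43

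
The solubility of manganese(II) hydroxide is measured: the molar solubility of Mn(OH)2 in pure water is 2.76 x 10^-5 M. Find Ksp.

8.41 x 10^-14

Mn(OH)2(s) ⇌ Mn^2+(aq) + 2 OH^-(aq)
If s mol/L of Mn(OH)2 dissolves, [Mn^2+] = s and [OH^-] = 2s.
Ksp = [Mn^2+][OH^-]^2
So Ksp = s × (2s)^2 = 4s^3
With s = 2.76 × 10^-5: Ksp = 8.41 × 10^-14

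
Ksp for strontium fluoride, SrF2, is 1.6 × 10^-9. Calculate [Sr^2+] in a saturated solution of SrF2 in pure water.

SrF2(s) ⇌ Sr^2+(aq) + 2 F^-(aq)
Ksp = [Sr^2+][F^-]^2
For each mole of SrF2 that dissolves: [Sr^2+] = s, [F^-] = 2s.
Ksp = s(2s)^2 = 4s^3
Solving, s = (1.6 × 10^-9/4)^(1/3) = 7.37 x 10^-4 M
[Sr^2+] = s = 7.4 x 10^-4 M

[Sr^2+] = 7.4e-4 M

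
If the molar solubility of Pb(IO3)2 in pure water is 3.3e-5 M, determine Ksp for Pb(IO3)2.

Pb(IO3)2(s) ⇌ Pb^2+ + 2 IO3^-
Let s = molar solubility. Then [Pb^2+] = s and [IO3^-] = 2s.
Ksp = [Pb^2+][IO3^-]^2
Ksp = s(2s)^2 = 4s^3
Ksp = 4 × (3.3 x 10^-5)^3 = 1.4 × 10^-13

Ksp ≈ 1.4e-13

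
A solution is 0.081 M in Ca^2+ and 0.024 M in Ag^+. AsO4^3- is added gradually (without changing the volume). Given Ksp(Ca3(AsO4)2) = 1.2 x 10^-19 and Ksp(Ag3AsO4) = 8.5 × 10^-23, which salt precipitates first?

Ag3AsO4

Each salt begins to precipitate when Q = Ksp, i.e. when [AsO4^3-] reaches its threshold.
For Ca3(AsO4)2: 1.2 x 10^-19 = (0.081)^3 × [AsO4^3-]^2  ⇒  [AsO4^3-] = 1.5 × 10^-8 M.
For Ag3AsO4: 8.5 × 10^-23 = (0.024)^3 × [AsO4^3-]  ⇒  [AsO4^3-] = 6.1 × 10^-18 M.
The salt with the lower threshold [AsO4^3-] precipitates first: Ag3AsO4.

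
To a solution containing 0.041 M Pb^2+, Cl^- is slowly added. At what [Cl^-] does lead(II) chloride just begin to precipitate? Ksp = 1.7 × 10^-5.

[Cl^-] ≈ 2.0 × 10^-2 M

PbCl2(s) <=> Pb^2+(aq) + 2 Cl^-(aq)
Ksp = [Pb^2+][Cl^-]^2
Precipitation begins when Q = Ksp. With [Pb^2+] = 0.041 M:
1.7 × 10^-5 = (0.041) × [Cl^-]^2
[Cl^-] = (1.7 × 10^-5 / 4.1 x 10^-2)^(1/2) = 2.0 x 10^-2 M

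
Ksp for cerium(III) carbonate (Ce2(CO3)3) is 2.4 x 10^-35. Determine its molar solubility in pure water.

4.7 x 10^-8 M

Ce2(CO3)3(s) ⇌ 2 Ce^3+(aq) + 3 CO3^2-(aq)
Ksp = [Ce^3+]^2[CO3^2-]^3
If s mol/L of Ce2(CO3)3 dissolves, [Ce^3+] = 2s and [CO3^2-] = 3s.
So Ksp = (2s)^2 × (3s)^3 = 108s^5
s^5 = 2.4 x 10^-35 / 108, so s = 4.7 × 10^-8 M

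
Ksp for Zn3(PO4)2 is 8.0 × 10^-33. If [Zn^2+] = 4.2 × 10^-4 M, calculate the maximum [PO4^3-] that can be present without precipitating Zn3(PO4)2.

1.0 x 10^-11 M

Zn3(PO4)2(s) <=> 3 Zn^2+(aq) + 2 PO4^3-(aq)
Ksp = [Zn^2+]^3[PO4^3-]^2
Precipitation begins when Q = Ksp. With [Zn^2+] = 4.2 × 10^-4 M:
8.0 × 10^-33 = (4.2 × 10^-4)^3 × [PO4^3-]^2
[PO4^3-] = (8.0 × 10^-33 / 7.41 × 10^-11)^(1/2) = 1.0 x 10^-11 M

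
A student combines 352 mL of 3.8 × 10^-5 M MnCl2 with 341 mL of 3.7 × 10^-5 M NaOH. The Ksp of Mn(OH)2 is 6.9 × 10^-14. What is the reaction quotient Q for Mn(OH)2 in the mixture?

Total volume = 352 + 341 = 693 mL.
[Mn^2+] = 3.8 × 10^-5 × (352/693) = 1.93 x 10^-5 M
[OH^-] = 3.7 × 10^-5 × (341/693) = 1.82 x 10^-5 M
Mn(OH)2(s) <=> Mn^2+ + 2 OH^-, so Q = [Mn^2+][OH^-]^2
Q = (1.93 x 10^-5)(1.82 x 10^-5)^2 = 6.4 × 10^-15
Q < Ksp, so no precipitate of Mn(OH)2 forms.

6.4 x 10^-15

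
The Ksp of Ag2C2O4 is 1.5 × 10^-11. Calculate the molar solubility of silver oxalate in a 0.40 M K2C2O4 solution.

Ag2C2O4(s) ⇌ 2 Ag^+(aq) + C2O4^2-(aq)
Ksp = [Ag^+]^2[C2O4^2-]
Let s be the molar solubility in this solution. [Ag^+] = 2s, [C2O4^2-] = 0.40 + s ≈ 0.40 (since C2O4^2- from K2C2O4 dominates).
Ksp ≈ (2s)^2 × 0.40
s = 3.1 × 10^-6 M
Check: s = 3.1 × 10^-6 ≪ 0.40, so the approximation is valid.

s ≈ 3.1 × 10^-6 M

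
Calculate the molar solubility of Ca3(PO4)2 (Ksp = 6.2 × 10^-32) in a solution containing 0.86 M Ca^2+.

s = 1.6 × 10^-16 M

Ca3(PO4)2(s) ⇌ 3 Ca^2+(aq) + 2 PO4^3-(aq)
Ksp = [Ca^2+]^3[PO4^3-]^2
Let s be the molar solubility in this solution. [Ca^2+] = 0.86 + 3s ≈ 0.86, [PO4^3-] = 2s (Ksp is small, so little additional dissolves).
Ksp ≈ (0.86)^3 × (2s)^2
s = 1.6 × 10^-16 M
Check: 3s = 4.7 × 10^-16 ≪ 0.86, so the approximation is valid.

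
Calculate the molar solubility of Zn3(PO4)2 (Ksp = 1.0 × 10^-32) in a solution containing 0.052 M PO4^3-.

5.2 × 10^-11 M

Zn3(PO4)2(s) ⇌ 3 Zn^2+(aq) + 2 PO4^3-(aq)
Ksp = [Zn^2+]^3[PO4^3-]^2
If s mol/L dissolves here, [Zn^2+] = 3s, [PO4^3-] = 0.052 + 2s ≈ 0.052 (Ksp is small, so little additional dissolves).
Ksp ≈ (3s)^3 × (0.052)^2
s = 5.2 × 10^-11 M
Check: 2s = 1.0 × 10^-10 ≪ 0.052, so the approximation is valid.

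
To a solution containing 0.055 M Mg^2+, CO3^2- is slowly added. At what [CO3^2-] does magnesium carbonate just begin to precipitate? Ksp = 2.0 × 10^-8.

[CO3^2-] ≈ 3.6e-7 M

MgCO3(s) <=> Mg^2+ + CO3^2-
Ksp = [Mg^2+][CO3^2-]
Precipitation begins when Q = Ksp. With [Mg^2+] = 0.055 M:
2.0 × 10^-8 = (0.055) × [CO3^2-]
[CO3^2-] = (2.0 × 10^-8 / 5.5 × 10^-2) = 3.6 × 10^-7 M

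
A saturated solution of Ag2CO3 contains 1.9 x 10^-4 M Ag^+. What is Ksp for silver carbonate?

Ksp ≈ 3.4e-12

Ag2CO3(s) ⇌ 2 Ag^+(aq) + CO3^2-(aq)
Stoichiometry gives [CO3^2-] = (1/2)[Ag^+] = 9.50 × 10^-5 M.
Ksp = [Ag^+]^2[CO3^2-]
Ksp = (1.9 × 10^-4)^2 × 9.50 × 10^-5 = 3.4 x 10^-12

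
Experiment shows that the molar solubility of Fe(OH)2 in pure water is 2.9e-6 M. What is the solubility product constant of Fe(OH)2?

Ksp ≈ 9.8e-17

Fe(OH)2(s) <=> Fe^2+(aq) + 2 OH^-(aq)
Let s = molar solubility. Then [Fe^2+] = s and [OH^-] = 2s.
Ksp = [Fe^2+][OH^-]^2
Substituting: Ksp = s(2s)^2 = 4s^3
With s = 2.9 × 10^-6: Ksp = 9.8 x 10^-17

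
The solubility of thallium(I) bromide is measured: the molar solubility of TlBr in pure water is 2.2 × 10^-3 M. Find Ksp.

TlBr(s) <=> Tl^+(aq) + Br^-(aq)
With molar solubility s: [Tl^+] = s, [Br^-] = s.
Ksp = [Tl^+][Br^-]
Ksp = s × s = s^2
Ksp = (2.2 x 10^-3)^2 = 4.8 × 10^-6

Ksp = 4.8 × 10^-6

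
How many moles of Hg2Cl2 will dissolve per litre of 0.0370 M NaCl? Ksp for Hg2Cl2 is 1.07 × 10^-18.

s = 7.82e-16 M

Hg2Cl2(s) <=> Hg2^2+ + 2 Cl^-
Ksp = [Hg2^2+][Cl^-]^2
Let s be the molar solubility in this solution. [Hg2^2+] = s, [Cl^-] = 0.0370 + 2s ≈ 0.0370 (Ksp is small, so little additional dissolves).
Ksp ≈ s × (0.0370)^2
s = 7.82 × 10^-16 M
Check: 2s = 1.6 × 10^-15 ≪ 0.0370, so the approximation is valid.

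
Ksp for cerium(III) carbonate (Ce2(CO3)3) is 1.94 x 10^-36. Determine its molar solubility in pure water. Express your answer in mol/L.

s = 2.82 × 10^-8 M

Ce2(CO3)3(s) <=> 2 Ce^3+(aq) + 3 CO3^2-(aq)
Ksp = [Ce^3+]^2[CO3^2-]^3
For each mole of Ce2(CO3)3 that dissolves: [Ce^3+] = 2s, [CO3^2-] = 3s.
So Ksp = (2s)^2 × (3s)^3 = 108s^5
s^5 = 1.94 x 10^-36 / 108, so s = 2.82 x 10^-8 M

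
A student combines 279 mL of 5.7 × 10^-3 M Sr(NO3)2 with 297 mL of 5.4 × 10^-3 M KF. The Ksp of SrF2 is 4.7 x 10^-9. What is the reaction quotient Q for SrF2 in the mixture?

Total volume = 279 + 297 = 576 mL.
[Sr^2+] = 5.7 × 10^-3 × (279/576) = 2.76 × 10^-3 M
[F^-] = 5.4 × 10^-3 × (297/576) = 2.78 x 10^-3 M
SrF2(s) ⇌ Sr^2+ + 2 F^-, so Q = [Sr^2+][F^-]^2
Q = (2.76 × 10^-3)(2.78 × 10^-3)^2 = 2.1 x 10^-8
Q > Ksp, so SrF2 will precipitate.

2.1 × 10^-8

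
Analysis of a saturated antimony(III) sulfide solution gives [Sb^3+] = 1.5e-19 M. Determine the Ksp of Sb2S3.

Sb2S3(s) ⇌ 2 Sb^3+ + 3 S^2-
Stoichiometry gives [S^2-] = (3/2)[Sb^3+] = 2.25 x 10^-19 M.
Ksp = [Sb^3+]^2[S^2-]^3
Ksp = (1.5 x 10^-19)^2 × (2.25 × 10^-19)^3 = 2.6 × 10^-94

2.6e-94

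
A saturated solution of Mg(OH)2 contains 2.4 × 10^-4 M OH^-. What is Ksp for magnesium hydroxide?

Ksp ≈ 6.9 × 10^-12

Mg(OH)2(s) <=> Mg^2+(aq) + 2 OH^-(aq)
Stoichiometry gives [Mg^2+] = (1/2)[OH^-] = 1.20 × 10^-4 M.
Ksp = [Mg^2+][OH^-]^2
Ksp = 1.20 × 10^-4 × (2.4 × 10^-4)^2 = 6.9 × 10^-12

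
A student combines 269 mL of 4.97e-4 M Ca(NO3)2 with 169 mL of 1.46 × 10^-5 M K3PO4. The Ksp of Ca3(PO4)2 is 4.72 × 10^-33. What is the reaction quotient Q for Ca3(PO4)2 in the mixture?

Q ≈ 9.02 × 10^-22

Total volume = 269 + 169 = 438 mL.
[Ca^2+] = 4.97 × 10^-4 × (269/438) = 3.052 x 10^-4 M
[PO4^3-] = 1.46 × 10^-5 × (169/438) = 5.633 x 10^-6 M
Ca3(PO4)2(s) <=> 3 Ca^2+ + 2 PO4^3-, so Q = [Ca^2+]^3[PO4^3-]^2
Q = (3.052 × 10^-4)^3(5.633 × 10^-6)^2 = 9.02 × 10^-22
Q > Ksp, so Ca3(PO4)2 will precipitate.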